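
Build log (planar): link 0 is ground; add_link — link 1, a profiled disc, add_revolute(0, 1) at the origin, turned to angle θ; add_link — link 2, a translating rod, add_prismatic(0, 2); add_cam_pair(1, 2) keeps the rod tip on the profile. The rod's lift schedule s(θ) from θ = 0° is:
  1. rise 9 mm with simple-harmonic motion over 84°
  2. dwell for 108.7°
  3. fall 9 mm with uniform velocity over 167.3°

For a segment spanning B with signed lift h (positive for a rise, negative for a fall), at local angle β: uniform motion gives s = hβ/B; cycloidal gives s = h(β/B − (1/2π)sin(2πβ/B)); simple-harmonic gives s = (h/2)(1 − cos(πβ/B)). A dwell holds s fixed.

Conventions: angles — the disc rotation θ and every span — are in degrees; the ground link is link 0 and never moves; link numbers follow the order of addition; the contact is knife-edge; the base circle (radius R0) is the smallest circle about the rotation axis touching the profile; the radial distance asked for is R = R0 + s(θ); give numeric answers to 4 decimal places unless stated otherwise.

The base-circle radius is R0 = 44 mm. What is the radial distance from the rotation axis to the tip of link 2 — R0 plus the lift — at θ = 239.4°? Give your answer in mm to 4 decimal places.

seg 1 [0°–84°] simple-harmonic, h=9: full span → s += 9 → s = 9.0000
seg 2 [84°–192.7°] dwell: s stays 9.0000
seg 3 [192.7°–360°] uniform, h=-9: θ=239.4° here. β=46.7, B=167.3. -9·46.7/167.3 = -2.5123 → s = 6.4877
R = R0 + s = 44 + 6.4877 = 50.4877

50.4877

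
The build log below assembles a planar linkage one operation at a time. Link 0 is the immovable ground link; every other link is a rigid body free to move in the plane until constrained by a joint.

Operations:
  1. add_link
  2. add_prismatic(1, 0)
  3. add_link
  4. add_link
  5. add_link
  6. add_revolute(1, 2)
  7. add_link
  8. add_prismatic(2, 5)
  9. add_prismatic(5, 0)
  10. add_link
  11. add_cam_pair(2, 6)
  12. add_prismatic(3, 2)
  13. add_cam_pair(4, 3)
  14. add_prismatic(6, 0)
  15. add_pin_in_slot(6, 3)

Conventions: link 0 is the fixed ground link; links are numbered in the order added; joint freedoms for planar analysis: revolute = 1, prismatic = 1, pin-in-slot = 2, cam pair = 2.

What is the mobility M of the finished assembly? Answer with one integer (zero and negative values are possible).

link 0 = ground. State L|J1|J2 = 1|0|0
+link1  2|0|0
P(1,0) f=1→J1  2|1|0
+link2  3|1|0
+link3  4|1|0
+link4  5|1|0
R(1,2) f=1→J1  5|2|0
+link5  6|2|0
P(2,5) f=1→J1  6|3|0
P(5,0) f=1→J1  6|4|0
+link6  7|4|0
C(2,6) f=2→J2  7|4|1
P(3,2) f=1→J1  7|5|1
C(4,3) f=2→J2  7|5|2
P(6,0) f=1→J1  7|6|2
PS(6,3) f=2→J2  7|6|3
M = 3(7−1)−2·6−3 = 18−12−3 = 3

M = 3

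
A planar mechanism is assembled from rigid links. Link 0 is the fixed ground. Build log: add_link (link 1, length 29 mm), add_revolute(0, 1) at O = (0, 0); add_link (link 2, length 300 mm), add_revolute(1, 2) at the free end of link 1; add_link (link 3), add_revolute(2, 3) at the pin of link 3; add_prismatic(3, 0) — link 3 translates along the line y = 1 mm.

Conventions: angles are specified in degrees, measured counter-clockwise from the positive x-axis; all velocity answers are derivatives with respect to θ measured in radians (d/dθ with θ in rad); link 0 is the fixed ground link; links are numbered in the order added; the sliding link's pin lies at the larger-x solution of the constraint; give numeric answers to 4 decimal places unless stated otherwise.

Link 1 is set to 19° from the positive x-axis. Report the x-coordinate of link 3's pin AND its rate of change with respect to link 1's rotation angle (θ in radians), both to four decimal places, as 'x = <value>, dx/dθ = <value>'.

geometry: r = 29 mm, L = 300 mm, e = 1 mm
crank pin P = (r cos θ, r sin θ) = (27.420039, 9.441476)
h = r sin θ − e = 9.441476 − 1 = 8.441476
x = r cos θ + √(L² − h²) = 27.420039 + 299.881212 = 327.301251
dx/dθ = −r sin θ − h·r cos θ/√(L² − h²) (θ in radians; h = 8.441476) = -10.213334

x = 327.3013, dx/dθ = -10.2133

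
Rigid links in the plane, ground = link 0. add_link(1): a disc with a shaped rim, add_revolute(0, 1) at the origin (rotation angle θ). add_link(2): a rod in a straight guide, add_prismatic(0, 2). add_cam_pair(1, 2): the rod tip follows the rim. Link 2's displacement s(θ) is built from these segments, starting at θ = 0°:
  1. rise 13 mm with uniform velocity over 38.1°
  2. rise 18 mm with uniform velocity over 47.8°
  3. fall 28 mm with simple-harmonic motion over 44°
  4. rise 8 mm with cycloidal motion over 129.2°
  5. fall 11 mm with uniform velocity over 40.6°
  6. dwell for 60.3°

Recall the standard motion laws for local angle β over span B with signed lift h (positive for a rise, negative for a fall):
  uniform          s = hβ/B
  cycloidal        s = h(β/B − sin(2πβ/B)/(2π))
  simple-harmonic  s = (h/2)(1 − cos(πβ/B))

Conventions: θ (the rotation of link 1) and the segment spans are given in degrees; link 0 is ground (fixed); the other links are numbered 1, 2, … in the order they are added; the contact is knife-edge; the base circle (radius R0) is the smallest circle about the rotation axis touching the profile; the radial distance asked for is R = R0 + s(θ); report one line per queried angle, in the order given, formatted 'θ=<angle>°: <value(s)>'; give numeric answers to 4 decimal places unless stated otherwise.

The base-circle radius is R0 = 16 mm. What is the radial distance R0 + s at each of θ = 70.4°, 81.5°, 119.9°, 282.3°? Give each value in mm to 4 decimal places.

segment 1 (0° to 38.1°, uniform, h = 13) is passed completely: s = 0.0000 + (13) = 13.0000
θ = 70.4° falls in segment 2 (38.1° to 85.9°, uniform, h = 18): β = 70.4 − 38.1 = 32.3°, B = 47.8°; Δs = 18·32.3/47.8 = 12.1632; s = 13.0000 + 12.1632 = 25.1632
θ = 81.5° falls in segment 2 (38.1° to 85.9°, uniform, h = 18): β = 81.5 − 38.1 = 43.4°, B = 47.8°; Δs = 18·43.4/47.8 = 16.3431; s = 13.0000 + 16.3431 = 29.3431
segment 2 (38.1° to 85.9°, uniform, h = 18) is passed completely: s = 13.0000 + (18) = 31.0000
θ = 119.9° falls in segment 3 (85.9° to 129.9°, simple-harmonic, h = -28): β = 119.9 − 85.9 = 34°, B = 44°; Δs = -28/2·(1 − cos(π·0.7727)) = -24.5805; s = 31.0000 − 24.5805 = 6.4195
segment 3 (85.9° to 129.9°, simple-harmonic, h = -28) is passed completely: s = 31.0000 + (-28) = 3.0000
segment 4 (129.9° to 259.1°, cycloidal, h = 8) is passed completely: s = 3.0000 + (8) = 11.0000
θ = 282.3° falls in segment 5 (259.1° to 299.7°, uniform, h = -11): β = 282.3 − 259.1 = 23.2°, B = 40.6°; Δs = -11·23.2/40.6 = -6.2857; s = 11.0000 − 6.2857 = 4.7143
θ=70.4°: R = R0 + s = 16 + 25.1632 = 41.1632
θ=81.5°: R = R0 + s = 16 + 29.3431 = 45.3431
θ=119.9°: R = R0 + s = 16 + 6.4195 = 22.4195
θ=282.3°: R = R0 + s = 16 + 4.7143 = 20.7143

θ=70.4°: 41.1632
θ=81.5°: 45.3431
θ=119.9°: 22.4195
θ=282.3°: 20.7143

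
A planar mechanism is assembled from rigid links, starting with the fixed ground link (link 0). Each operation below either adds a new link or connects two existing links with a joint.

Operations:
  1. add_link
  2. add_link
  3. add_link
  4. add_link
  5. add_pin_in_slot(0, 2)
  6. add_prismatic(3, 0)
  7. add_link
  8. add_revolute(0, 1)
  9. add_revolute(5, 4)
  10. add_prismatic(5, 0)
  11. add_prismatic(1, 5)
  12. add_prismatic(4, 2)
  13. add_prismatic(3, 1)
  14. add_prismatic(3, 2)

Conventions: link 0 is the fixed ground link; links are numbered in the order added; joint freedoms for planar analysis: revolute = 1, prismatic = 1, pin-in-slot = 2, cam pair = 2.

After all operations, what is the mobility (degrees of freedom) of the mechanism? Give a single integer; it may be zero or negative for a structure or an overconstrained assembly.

L=1 J1=0 J2=0
add link → L=2 J1=0 J2=0
add link → L=3 J1=0 J2=0
add link → L=4 J1=0 J2=0
add link → L=5 J1=0 J2=0
PS@0,2 dof=2 J2 → L=5 J1=0 J2=1
P@3,0 dof=1 J1 → L=5 J1=1 J2=1
add link → L=6 J1=1 J2=1
R@0,1 dof=1 J1 → L=6 J1=2 J2=1
R@5,4 dof=1 J1 → L=6 J1=3 J2=1
P@5,0 dof=1 J1 → L=6 J1=4 J2=1
P@1,5 dof=1 J1 → L=6 J1=5 J2=1
P@4,2 dof=1 J1 → L=6 J1=6 J2=1
P@3,1 dof=1 J1 → L=6 J1=7 J2=1
P@3,2 dof=1 J1 → L=6 J1=8 J2=1
M=3(L−1)−2J1−J2=3·5−2·8−1=-2

M = -2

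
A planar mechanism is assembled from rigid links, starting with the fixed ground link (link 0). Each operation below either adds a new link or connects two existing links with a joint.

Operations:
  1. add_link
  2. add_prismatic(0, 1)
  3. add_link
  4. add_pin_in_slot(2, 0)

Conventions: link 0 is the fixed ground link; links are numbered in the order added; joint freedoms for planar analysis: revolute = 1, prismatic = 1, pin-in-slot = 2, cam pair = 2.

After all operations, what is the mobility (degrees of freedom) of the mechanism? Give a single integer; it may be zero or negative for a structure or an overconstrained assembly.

link 0 = ground. State L|J1|J2 = 1|0|0
+link1  2|0|0
P(0,1) f=1→J1  2|1|0
+link2  3|1|0
PS(2,0) f=2→J2  3|1|1
M = 3(3−1)−2·1−1 = 6−2−1 = 3

M = 3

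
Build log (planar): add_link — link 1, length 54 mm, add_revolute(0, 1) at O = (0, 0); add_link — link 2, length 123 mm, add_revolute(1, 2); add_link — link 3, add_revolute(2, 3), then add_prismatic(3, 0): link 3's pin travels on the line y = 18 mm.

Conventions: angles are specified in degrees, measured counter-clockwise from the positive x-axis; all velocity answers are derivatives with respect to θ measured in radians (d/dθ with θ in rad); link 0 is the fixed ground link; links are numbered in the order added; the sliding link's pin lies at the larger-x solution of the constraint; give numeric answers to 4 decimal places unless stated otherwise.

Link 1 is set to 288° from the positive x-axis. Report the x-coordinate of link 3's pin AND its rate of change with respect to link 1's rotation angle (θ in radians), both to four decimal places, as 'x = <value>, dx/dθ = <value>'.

geometry: r = 54 mm, L = 123 mm, e = 18 mm
crank pin P = (r cos θ, r sin θ) = (16.686918, -51.357052)
h = r sin θ − e = -51.357052 − 18 = -69.357052
x = r cos θ + √(L² − h²) = 16.686918 + 101.580507 = 118.267424
dx/dθ = −r sin θ − h·r cos θ/√(L² − h²) (θ in radians; h = -69.357052) = 62.750531

x = 118.2674, dx/dθ = 62.7505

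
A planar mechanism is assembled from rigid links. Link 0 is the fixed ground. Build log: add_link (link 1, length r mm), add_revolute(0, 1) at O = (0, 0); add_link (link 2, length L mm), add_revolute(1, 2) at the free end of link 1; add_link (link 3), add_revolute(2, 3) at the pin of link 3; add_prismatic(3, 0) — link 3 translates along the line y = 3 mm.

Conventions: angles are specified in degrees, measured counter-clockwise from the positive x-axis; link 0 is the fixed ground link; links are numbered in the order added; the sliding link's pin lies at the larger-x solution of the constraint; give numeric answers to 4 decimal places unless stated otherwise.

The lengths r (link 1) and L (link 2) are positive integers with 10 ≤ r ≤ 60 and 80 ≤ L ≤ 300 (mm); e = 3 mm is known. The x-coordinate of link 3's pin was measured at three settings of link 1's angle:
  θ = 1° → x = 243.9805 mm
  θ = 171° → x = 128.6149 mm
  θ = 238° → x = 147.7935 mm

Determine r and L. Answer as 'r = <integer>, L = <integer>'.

constraint per measurement: (x − r cos θ)² + (r sin θ − e)² = L²
subtracting the θ₁ and θ₂ equations cancels the r² and L² terms:
r = (x₁² − x₂²) / (2[(x₁cos θ₁ + e sin θ₁) − (x₂cos θ₂ + e sin θ₂)]) = 58.0000 → r = 58
L² = (x₁ − r cos θ₁)² + (r sin θ₁ − e)² = 34595.9834 → L = 186.0000 → L = 186
check at θ₃=238°: x = 147.7935 (printed 147.7935) ✓

r = 58, L = 186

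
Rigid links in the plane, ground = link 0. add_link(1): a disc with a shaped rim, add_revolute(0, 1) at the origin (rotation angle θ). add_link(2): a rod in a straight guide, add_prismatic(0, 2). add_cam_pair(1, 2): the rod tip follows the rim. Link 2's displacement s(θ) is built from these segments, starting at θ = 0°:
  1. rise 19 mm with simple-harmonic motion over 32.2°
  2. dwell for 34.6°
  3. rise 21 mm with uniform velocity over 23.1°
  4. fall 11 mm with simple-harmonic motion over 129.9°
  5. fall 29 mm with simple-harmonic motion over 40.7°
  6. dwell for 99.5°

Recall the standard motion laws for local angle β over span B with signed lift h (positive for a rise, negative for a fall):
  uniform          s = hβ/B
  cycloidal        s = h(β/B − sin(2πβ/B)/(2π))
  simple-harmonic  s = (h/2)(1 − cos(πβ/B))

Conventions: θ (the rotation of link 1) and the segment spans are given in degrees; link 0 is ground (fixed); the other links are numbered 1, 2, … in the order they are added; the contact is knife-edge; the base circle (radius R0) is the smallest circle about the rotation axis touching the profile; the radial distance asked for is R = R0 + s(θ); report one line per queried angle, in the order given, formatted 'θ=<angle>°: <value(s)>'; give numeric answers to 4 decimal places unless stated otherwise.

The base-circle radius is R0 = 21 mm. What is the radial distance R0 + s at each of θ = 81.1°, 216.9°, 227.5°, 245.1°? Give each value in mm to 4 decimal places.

segment 1 (0° to 32.2°, simple-harmonic, h = 19) is passed completely: s = 0.0000 + (19) = 19.0000
segment 2 (32.2° to 66.8°, dwell): s unchanged at 19.0000
θ = 81.1° falls in segment 3 (66.8° to 89.9°, uniform, h = 21): β = 81.1 − 66.8 = 14.3°, B = 23.1°; Δs = 21·14.3/23.1 = 13.0000; s = 19.0000 + 13.0000 = 32.0000
segment 3 (66.8° to 89.9°, uniform, h = 21) is passed completely: s = 19.0000 + (21) = 40.0000
θ = 216.9° falls in segment 4 (89.9° to 219.8°, simple-harmonic, h = -11): β = 216.9 − 89.9 = 127°, B = 129.9°; Δs = -11/2·(1 − cos(π·0.9777)) = -10.9865; s = 40.0000 − 10.9865 = 29.0135
segment 4 (89.9° to 219.8°, simple-harmonic, h = -11) is passed completely: s = 40.0000 + (-11) = 29.0000
θ = 227.5° falls in segment 5 (219.8° to 260.5°, simple-harmonic, h = -29): β = 227.5 − 219.8 = 7.7°, B = 40.7°; Δs = -29/2·(1 − cos(π·0.1892)) = -2.4866; s = 29.0000 − 2.4866 = 26.5134
θ = 245.1° falls in segment 5 (219.8° to 260.5°, simple-harmonic, h = -29): β = 245.1 − 219.8 = 25.3°, B = 40.7°; Δs = -29/2·(1 − cos(π·0.6216)) = -19.9064; s = 29.0000 − 19.9064 = 9.0936
θ=81.1°: R = R0 + s = 21 + 32.0000 = 53.0000
θ=216.9°: R = R0 + s = 21 + 29.0135 = 50.0135
θ=227.5°: R = R0 + s = 21 + 26.5134 = 47.5134
θ=245.1°: R = R0 + s = 21 + 9.0936 = 30.0936

θ=81.1°: 53.0000
θ=216.9°: 50.0135
θ=227.5°: 47.5134
θ=245.1°: 30.0936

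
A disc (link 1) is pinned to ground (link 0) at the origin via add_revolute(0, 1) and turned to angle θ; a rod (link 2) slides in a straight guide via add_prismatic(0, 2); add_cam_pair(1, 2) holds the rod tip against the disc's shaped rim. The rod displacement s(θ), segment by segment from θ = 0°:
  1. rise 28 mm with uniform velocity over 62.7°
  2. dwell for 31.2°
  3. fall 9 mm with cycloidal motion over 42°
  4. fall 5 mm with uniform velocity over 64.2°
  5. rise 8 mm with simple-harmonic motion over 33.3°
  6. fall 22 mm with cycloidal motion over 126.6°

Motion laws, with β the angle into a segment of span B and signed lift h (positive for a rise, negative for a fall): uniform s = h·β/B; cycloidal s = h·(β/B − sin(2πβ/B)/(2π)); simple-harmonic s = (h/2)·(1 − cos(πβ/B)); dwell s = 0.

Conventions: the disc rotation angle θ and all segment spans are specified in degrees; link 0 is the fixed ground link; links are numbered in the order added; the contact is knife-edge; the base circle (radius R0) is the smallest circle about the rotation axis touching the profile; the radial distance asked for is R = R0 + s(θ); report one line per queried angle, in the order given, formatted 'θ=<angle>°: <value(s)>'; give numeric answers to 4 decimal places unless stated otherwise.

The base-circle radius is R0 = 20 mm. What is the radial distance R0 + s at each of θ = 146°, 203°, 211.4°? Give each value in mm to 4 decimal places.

segment 1 (0° to 62.7°, uniform, h = 28) is passed completely: s = 0.0000 + (28) = 28.0000
segment 2 (62.7° to 93.9°, dwell): s unchanged at 28.0000
segment 3 (93.9° to 135.9°, cycloidal, h = -9) is passed completely: s = 28.0000 + (-9) = 19.0000
θ = 146° falls in segment 4 (135.9° to 200.1°, uniform, h = -5): β = 146 − 135.9 = 10.1°, B = 64.2°; Δs = -5·10.1/64.2 = -0.7866; s = 19.0000 − 0.7866 = 18.2134
segment 4 (135.9° to 200.1°, uniform, h = -5) is passed completely: s = 19.0000 + (-5) = 14.0000
θ = 203° falls in segment 5 (200.1° to 233.4°, simple-harmonic, h = 8): β = 203 − 200.1 = 2.9°, B = 33.3°; Δs = 8/2·(1 − cos(π·0.0871)) = 0.1488; s = 14.0000 + 0.1488 = 14.1488
θ = 211.4° falls in segment 5 (200.1° to 233.4°, simple-harmonic, h = 8): β = 211.4 − 200.1 = 11.3°, B = 33.3°; Δs = 8/2·(1 − cos(π·0.3393)) = 2.0657; s = 14.0000 + 2.0657 = 16.0657
θ=146°: R = R0 + s = 20 + 18.2134 = 38.2134
θ=203°: R = R0 + s = 20 + 14.1488 = 34.1488
θ=211.4°: R = R0 + s = 20 + 16.0657 = 36.0657

θ=146°: 38.2134
θ=203°: 34.1488
θ=211.4°: 36.0657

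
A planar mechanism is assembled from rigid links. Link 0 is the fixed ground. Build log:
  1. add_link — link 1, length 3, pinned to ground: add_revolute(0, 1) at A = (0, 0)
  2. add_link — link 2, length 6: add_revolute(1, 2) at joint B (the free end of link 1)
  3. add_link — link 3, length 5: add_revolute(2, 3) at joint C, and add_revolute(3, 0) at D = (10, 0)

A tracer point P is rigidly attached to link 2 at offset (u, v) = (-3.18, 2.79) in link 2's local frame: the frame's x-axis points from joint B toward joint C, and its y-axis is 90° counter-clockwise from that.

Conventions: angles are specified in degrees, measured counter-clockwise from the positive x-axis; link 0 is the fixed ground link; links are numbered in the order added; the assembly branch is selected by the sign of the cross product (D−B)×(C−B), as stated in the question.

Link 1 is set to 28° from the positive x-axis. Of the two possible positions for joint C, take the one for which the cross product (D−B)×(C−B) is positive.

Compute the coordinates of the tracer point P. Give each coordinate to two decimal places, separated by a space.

A=(0,0), D=(10.00,0)
B = A + 3.00·(cos28°, sin28°) = (2.6488, 1.4084)
|BD| = 7.4849
circle(B,6.00) ∩ circle(D,5.00): a=4.4772, h=3.9943
  candidates: C₊=(7.7977,4.4889) cross=29.897; C₋=(6.2945,-3.3570) cross=-29.897
  branch + wants cross > 0 → take C=(7.7977,4.4889) (cross=29.897)
ex = (C−B)/|BC| = (0.8581,0.5134); ey = (-0.5134,0.8581)
P = B + -3.18·ex + 2.79·ey = (-1.5125,2.1700)

-1.51 2.17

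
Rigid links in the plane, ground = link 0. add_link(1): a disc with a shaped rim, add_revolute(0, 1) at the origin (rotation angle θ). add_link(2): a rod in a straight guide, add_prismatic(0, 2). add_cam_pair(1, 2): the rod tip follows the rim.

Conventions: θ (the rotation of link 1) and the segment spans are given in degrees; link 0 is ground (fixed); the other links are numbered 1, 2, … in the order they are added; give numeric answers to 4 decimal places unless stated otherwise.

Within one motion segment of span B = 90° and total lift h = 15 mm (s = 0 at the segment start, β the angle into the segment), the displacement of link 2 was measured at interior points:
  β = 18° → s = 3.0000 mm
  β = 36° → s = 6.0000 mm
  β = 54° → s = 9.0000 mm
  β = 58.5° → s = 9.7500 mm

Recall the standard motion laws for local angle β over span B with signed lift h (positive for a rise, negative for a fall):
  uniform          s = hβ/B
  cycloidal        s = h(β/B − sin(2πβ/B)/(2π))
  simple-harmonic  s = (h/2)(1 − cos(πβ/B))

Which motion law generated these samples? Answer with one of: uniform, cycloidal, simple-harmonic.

candidates at β/B = r: uniform s = h·r (linear in β); cycloidal s = h·(r − sin(2πr)/(2π)); simple-harmonic s = (h/2)(1 − cos(πr))
β=18°: printed 3.0000 | uniform 3.0000, cycloidal 0.7295, simple-harmonic 1.4324
β=36°: printed 6.0000 | uniform 6.0000, cycloidal 4.5968, simple-harmonic 5.1824
β=54°: printed 9.0000 | uniform 9.0000, cycloidal 10.4032, simple-harmonic 9.8176
β=58.5°: printed 9.7500 | uniform 9.7500, cycloidal 11.6814, simple-harmonic 10.9049
only one law matches every sample → uniform

uniform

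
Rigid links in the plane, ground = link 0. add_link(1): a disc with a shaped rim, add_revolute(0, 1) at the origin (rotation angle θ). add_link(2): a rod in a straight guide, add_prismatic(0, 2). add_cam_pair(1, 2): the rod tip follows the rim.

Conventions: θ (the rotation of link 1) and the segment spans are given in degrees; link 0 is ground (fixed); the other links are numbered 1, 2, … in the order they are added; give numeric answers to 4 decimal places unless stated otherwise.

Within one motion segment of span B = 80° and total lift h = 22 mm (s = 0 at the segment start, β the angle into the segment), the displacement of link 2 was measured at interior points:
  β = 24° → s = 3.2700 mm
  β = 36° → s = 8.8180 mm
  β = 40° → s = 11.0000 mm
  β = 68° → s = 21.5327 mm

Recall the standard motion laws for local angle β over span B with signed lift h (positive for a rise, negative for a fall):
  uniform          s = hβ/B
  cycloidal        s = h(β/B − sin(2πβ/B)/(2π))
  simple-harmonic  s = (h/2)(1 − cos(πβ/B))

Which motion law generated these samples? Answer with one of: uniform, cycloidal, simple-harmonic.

candidates at β/B = r: uniform s = h·r (linear in β); cycloidal s = h·(r − sin(2πr)/(2π)); simple-harmonic s = (h/2)(1 − cos(πr))
β=24°: printed 3.2700 | uniform 6.6000, cycloidal 3.2700, simple-harmonic 4.5344
β=36°: printed 8.8180 | uniform 9.9000, cycloidal 8.8180, simple-harmonic 9.2792
β=40°: printed 11.0000 | uniform 11.0000, cycloidal 11.0000, simple-harmonic 11.0000
β=68°: printed 21.5327 | uniform 18.7000, cycloidal 21.5327, simple-harmonic 20.8011
only one law matches every sample → cycloidal

cycloidal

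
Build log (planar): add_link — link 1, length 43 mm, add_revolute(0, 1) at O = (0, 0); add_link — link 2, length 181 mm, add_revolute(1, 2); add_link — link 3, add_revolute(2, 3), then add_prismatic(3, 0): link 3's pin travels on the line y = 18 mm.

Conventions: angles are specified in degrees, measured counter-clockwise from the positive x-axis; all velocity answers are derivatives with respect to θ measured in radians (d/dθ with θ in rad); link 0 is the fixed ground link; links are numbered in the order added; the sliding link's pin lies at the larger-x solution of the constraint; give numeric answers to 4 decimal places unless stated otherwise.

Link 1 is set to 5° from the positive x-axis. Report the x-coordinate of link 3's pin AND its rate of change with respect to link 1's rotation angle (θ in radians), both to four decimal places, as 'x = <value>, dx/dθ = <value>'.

geometry: r = 43 mm, L = 181 mm, e = 18 mm
crank pin P = (r cos θ, r sin θ) = (42.836372, 3.747697)
h = r sin θ − e = 3.747697 − 18 = -14.252303
x = r cos θ + √(L² − h²) = 42.836372 + 180.438000 = 223.274372
dx/dθ = −r sin θ − h·r cos θ/√(L² − h²) (θ in radians; h = -14.252303) = -0.364169

x = 223.2744, dx/dθ = -0.3642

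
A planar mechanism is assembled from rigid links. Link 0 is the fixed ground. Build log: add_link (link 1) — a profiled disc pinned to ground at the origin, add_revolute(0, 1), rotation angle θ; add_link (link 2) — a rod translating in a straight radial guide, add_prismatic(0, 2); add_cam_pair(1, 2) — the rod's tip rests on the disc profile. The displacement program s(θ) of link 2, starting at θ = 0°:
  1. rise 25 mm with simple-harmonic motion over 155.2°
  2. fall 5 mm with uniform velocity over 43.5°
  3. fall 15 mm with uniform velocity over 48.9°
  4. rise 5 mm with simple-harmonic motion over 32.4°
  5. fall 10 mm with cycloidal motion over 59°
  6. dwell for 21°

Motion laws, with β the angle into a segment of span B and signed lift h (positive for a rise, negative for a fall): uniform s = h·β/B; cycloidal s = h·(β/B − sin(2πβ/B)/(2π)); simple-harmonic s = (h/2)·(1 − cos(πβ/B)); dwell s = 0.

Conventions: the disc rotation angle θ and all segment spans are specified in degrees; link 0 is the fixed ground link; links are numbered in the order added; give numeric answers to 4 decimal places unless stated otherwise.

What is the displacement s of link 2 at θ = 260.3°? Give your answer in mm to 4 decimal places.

seg 1 [0°–155.2°] simple-harmonic, h=25: full span → s += 25 → s = 25.0000
seg 2 [155.2°–198.7°] uniform, h=-5: full span → s += -5 → s = 20.0000
seg 3 [198.7°–247.6°] uniform, h=-15: full span → s += -15 → s = 5.0000
seg 4 [247.6°–280°] simple-harmonic, h=5: θ=260.3° here. β=12.7, B=32.4. 5/2·(1 − cos(π·0.3920)) = 1.6678 → s = 6.6678

6.6678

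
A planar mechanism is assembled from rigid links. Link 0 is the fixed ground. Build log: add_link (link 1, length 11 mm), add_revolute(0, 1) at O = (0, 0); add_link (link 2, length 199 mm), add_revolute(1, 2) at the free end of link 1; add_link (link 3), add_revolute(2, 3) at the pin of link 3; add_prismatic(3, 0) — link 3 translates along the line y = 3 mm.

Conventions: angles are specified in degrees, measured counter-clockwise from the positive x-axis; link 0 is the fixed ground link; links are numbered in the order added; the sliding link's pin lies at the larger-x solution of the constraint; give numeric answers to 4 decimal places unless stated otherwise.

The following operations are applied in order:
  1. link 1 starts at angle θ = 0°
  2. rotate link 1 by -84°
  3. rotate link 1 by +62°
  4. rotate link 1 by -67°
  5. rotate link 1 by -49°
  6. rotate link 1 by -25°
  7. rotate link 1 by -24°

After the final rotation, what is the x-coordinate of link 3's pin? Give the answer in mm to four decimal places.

geometry: r = 11 mm, L = 199 mm, e = 3 mm; θ starts at 0°
rotate link 1 by -84°: θ ← 0° -84° = -84°
rotate link 1 by +62°: θ ← -84° +62° = -22°
rotate link 1 by -67°: θ ← -22° -67° = -89°
rotate link 1 by -49°: θ ← -89° -49° = -138°
rotate link 1 by -25°: θ ← -138° -25° = -163°
rotate link 1 by -24°: θ ← -163° -24° = -187°
crank pin P = (r cos θ, r sin θ) = (-10.918008, 1.340563)
h = r sin θ − e = 1.340563 − 3 = -1.659437
x = r cos θ + √(L² − h²) = -10.918008 + 198.993081 = 188.075073

188.0751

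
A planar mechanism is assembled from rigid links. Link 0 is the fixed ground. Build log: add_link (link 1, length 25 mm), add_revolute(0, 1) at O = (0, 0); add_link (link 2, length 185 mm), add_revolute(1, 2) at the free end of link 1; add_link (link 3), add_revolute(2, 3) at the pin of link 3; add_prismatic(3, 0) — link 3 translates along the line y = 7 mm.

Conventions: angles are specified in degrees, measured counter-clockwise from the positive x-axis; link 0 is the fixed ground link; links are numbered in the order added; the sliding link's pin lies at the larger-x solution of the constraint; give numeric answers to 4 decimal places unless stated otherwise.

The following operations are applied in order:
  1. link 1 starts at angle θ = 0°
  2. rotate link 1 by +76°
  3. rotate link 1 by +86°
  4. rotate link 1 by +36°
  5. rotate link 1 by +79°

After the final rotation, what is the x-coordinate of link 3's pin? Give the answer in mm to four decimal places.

geometry: r = 25 mm, L = 185 mm, e = 7 mm; θ starts at 0°
rotate link 1 by +76°: θ ← 0° +76° = 76°
rotate link 1 by +86°: θ ← 76° +86° = 162°
rotate link 1 by +36°: θ ← 162° +36° = 198°
rotate link 1 by +79°: θ ← 198° +79° = 277°
crank pin P = (r cos θ, r sin θ) = (3.046734, -24.813654)
h = r sin θ − e = -24.813654 − 7 = -31.813654
x = r cos θ + √(L² − h²) = 3.046734 + 182.244044 = 185.290777

185.2908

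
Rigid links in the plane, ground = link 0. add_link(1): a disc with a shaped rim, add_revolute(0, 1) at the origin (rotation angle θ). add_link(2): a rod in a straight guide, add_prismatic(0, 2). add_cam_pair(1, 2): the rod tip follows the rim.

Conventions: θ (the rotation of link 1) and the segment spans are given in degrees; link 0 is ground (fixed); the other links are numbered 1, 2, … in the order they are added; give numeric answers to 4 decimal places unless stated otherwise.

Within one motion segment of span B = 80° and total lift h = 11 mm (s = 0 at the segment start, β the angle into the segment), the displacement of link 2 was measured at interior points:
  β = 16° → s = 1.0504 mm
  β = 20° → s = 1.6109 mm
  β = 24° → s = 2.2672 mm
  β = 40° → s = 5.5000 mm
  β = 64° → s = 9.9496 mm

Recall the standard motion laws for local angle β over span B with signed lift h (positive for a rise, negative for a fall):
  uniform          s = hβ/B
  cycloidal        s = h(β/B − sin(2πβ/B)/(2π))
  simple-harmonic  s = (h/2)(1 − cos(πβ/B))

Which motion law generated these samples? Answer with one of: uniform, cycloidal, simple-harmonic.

candidates at β/B = r: uniform s = h·r (linear in β); cycloidal s = h·(r − sin(2πr)/(2π)); simple-harmonic s = (h/2)(1 − cos(πr))
β=16°: printed 1.0504 | uniform 2.2000, cycloidal 0.5350, simple-harmonic 1.0504
β=20°: printed 1.6109 | uniform 2.7500, cycloidal 0.9993, simple-harmonic 1.6109
β=24°: printed 2.2672 | uniform 3.3000, cycloidal 1.6350, simple-harmonic 2.2672
β=40°: printed 5.5000 | uniform 5.5000, cycloidal 5.5000, simple-harmonic 5.5000
β=64°: printed 9.9496 | uniform 8.8000, cycloidal 10.4650, simple-harmonic 9.9496
only one law matches every sample → simple-harmonic

simple-harmonic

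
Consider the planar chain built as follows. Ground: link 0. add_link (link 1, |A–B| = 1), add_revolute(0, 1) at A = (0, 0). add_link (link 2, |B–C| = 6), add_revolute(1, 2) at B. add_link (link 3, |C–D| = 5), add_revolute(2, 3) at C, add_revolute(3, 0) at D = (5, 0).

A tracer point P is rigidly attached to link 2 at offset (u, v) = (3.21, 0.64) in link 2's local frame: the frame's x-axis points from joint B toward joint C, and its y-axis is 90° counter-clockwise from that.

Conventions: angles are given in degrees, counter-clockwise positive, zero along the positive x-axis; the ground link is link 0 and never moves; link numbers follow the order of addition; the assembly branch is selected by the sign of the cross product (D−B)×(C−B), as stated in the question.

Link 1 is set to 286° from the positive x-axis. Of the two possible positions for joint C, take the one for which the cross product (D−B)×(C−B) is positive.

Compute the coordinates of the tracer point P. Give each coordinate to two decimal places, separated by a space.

A=(0,0), D=(5.00,0)
B = A + 1.00·(cos286°, sin286°) = (0.2756, -0.9613)
|BD| = 4.8212
circle(B,6.00) ∩ circle(D,5.00): a=3.5514, h=4.8361
  candidates: C₊=(2.7915,4.4858) cross=23.316; C₋=(4.7200,-4.9922) cross=-23.316
  branch + wants cross > 0 → take C=(2.7915,4.4858) (cross=23.316)
ex = (C−B)/|BC| = (0.4193,0.9078); ey = (-0.9078,0.4193)
P = B + 3.21·ex + 0.64·ey = (1.0406,2.2213)

1.04 2.22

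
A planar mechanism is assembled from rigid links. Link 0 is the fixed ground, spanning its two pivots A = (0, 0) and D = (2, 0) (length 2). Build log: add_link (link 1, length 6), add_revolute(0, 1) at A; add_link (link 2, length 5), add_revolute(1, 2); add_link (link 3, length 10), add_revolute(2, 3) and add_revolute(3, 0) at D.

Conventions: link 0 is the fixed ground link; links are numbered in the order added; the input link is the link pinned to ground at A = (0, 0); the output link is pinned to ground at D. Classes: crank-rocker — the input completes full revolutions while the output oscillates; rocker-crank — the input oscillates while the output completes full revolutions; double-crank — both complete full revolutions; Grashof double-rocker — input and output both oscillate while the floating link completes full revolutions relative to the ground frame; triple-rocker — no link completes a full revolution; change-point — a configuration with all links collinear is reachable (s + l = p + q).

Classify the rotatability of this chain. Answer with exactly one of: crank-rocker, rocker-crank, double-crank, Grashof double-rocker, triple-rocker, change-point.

lengths: ground=2, input=6, coupler=5, output=10
sorted: s=2 (shortest), l=10 (longest), p+q=11
s + l = 12 vs p + q = 11
s + l > p + q → non-Grashof → no link fully rotates → triple-rocker

triple-rocker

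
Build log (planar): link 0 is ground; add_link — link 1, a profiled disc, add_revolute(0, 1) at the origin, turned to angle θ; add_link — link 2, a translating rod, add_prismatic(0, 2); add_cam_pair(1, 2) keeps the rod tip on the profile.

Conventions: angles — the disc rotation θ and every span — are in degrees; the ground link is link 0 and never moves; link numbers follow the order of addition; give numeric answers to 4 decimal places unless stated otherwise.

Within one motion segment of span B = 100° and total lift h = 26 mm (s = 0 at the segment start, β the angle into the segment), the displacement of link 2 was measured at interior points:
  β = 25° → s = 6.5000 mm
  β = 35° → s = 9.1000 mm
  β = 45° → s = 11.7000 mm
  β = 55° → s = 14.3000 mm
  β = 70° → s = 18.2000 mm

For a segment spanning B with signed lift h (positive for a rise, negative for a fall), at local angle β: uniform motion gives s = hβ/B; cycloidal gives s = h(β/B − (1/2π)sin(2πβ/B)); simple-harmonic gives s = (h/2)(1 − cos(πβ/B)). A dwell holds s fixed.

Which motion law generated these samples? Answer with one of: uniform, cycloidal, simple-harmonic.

candidates at β/B = r: uniform s = h·r (linear in β); cycloidal s = h·(r − sin(2πr)/(2π)); simple-harmonic s = (h/2)(1 − cos(πr))
β=25°: printed 6.5000 | uniform 6.5000, cycloidal 2.3620, simple-harmonic 3.8076
β=35°: printed 9.1000 | uniform 9.1000, cycloidal 5.7523, simple-harmonic 7.0981
β=45°: printed 11.7000 | uniform 11.7000, cycloidal 10.4213, simple-harmonic 10.9664
β=55°: printed 14.3000 | uniform 14.3000, cycloidal 15.5787, simple-harmonic 15.0336
β=70°: printed 18.2000 | uniform 18.2000, cycloidal 22.1355, simple-harmonic 20.6412
only one law matches every sample → uniform

uniform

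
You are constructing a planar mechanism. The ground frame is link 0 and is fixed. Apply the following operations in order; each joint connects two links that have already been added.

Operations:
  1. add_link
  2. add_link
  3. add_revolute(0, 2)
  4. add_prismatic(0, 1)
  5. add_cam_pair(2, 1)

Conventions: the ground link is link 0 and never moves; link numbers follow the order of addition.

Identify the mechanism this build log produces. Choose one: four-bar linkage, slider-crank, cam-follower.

links: 3 (incl. ground); joints: 1 revolute, 1 prismatic, 1 higher (cam) pair, forming one closed loop
3 links, revolute + prismatic + higher pair in one loop → cam-follower

cam-follower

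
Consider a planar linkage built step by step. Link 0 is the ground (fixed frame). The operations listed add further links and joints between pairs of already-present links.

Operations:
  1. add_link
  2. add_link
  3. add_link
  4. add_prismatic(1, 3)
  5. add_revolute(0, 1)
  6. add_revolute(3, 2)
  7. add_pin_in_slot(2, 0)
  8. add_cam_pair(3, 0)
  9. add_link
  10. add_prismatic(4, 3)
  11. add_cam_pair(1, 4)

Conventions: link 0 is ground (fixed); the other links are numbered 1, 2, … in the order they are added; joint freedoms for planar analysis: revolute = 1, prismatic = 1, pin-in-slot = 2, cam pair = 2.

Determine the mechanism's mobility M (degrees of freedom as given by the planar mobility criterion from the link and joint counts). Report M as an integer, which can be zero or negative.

L=1 J1=0 J2=0
add link → L=2 J1=0 J2=0
add link → L=3 J1=0 J2=0
add link → L=4 J1=0 J2=0
P@1,3 dof=1 J1 → L=4 J1=1 J2=0
R@0,1 dof=1 J1 → L=4 J1=2 J2=0
R@3,2 dof=1 J1 → L=4 J1=3 J2=0
PS@2,0 dof=2 J2 → L=4 J1=3 J2=1
C@3,0 dof=2 J2 → L=4 J1=3 J2=2
add link → L=5 J1=3 J2=2
P@4,3 dof=1 J1 → L=5 J1=4 J2=2
C@1,4 dof=2 J2 → L=5 J1=4 J2=3
M=3(L−1)−2J1−J2=3·4−2·4−3=1

M = 1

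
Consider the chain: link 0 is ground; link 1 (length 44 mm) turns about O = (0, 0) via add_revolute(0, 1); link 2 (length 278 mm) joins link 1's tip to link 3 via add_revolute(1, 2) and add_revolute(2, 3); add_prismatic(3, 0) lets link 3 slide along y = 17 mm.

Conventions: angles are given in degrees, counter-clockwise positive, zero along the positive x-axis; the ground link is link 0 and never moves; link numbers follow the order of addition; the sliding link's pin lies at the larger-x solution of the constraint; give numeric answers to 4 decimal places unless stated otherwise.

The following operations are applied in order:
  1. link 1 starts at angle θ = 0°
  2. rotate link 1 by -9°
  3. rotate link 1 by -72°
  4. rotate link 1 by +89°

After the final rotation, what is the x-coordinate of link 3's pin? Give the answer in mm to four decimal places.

geometry: r = 44 mm, L = 278 mm, e = 17 mm; θ starts at 0°
rotate link 1 by -9°: θ ← 0° -9° = -9°
rotate link 1 by -72°: θ ← -9° -72° = -81°
rotate link 1 by +89°: θ ← -81° +89° = 8°
crank pin P = (r cos θ, r sin θ) = (43.571795, 6.123616)
h = r sin θ − e = 6.123616 − 17 = -10.876384
x = r cos θ + √(L² − h²) = 43.571795 + 277.787156 = 321.358951

321.3590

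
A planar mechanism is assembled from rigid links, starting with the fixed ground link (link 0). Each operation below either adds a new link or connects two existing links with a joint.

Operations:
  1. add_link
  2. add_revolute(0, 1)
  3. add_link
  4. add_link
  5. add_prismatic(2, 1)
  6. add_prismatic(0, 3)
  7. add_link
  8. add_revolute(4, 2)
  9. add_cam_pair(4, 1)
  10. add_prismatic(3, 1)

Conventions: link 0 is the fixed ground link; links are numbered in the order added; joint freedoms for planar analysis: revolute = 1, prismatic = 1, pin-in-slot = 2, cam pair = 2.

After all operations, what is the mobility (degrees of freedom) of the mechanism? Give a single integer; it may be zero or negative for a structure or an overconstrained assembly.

L=1 J1=0 J2=0
add link → L=2 J1=0 J2=0
R@0,1 dof=1 J1 → L=2 J1=1 J2=0
add link → L=3 J1=1 J2=0
add link → L=4 J1=1 J2=0
P@2,1 dof=1 J1 → L=4 J1=2 J2=0
P@0,3 dof=1 J1 → L=4 J1=3 J2=0
add link → L=5 J1=3 J2=0
R@4,2 dof=1 J1 → L=5 J1=4 J2=0
C@4,1 dof=2 J2 → L=5 J1=4 J2=1
P@3,1 dof=1 J1 → L=5 J1=5 J2=1
M=3(L−1)−2J1−J2=3·4−2·5−1=1

M = 1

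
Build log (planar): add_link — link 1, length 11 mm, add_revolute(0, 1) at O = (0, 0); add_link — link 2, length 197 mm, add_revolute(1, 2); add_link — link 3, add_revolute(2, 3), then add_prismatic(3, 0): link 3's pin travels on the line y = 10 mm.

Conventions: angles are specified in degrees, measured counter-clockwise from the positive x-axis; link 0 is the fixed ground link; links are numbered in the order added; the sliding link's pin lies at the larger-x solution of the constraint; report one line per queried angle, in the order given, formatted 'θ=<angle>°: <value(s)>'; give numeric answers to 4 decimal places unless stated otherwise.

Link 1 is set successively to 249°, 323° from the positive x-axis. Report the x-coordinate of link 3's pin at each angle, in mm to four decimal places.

geometry: r = 11 mm, L = 197 mm, e = 10 mm
θ=249°: crank pin P = (r cos θ, r sin θ) = (-3.942047, -10.269385)
θ=249°: h = r sin θ − e = -10.269385 − 10 = -20.269385
θ=249°: x = r cos θ + √(L² − h²) = -3.942047 + 195.954464 = 192.012417
θ=323°: crank pin P = (r cos θ, r sin θ) = (8.784991, -6.619965)
θ=323°: h = r sin θ − e = -6.619965 − 10 = -16.619965
θ=323°: x = r cos θ + √(L² − h²) = 8.784991 + 196.297674 = 205.082664

θ=249°: 192.0124
θ=323°: 205.0827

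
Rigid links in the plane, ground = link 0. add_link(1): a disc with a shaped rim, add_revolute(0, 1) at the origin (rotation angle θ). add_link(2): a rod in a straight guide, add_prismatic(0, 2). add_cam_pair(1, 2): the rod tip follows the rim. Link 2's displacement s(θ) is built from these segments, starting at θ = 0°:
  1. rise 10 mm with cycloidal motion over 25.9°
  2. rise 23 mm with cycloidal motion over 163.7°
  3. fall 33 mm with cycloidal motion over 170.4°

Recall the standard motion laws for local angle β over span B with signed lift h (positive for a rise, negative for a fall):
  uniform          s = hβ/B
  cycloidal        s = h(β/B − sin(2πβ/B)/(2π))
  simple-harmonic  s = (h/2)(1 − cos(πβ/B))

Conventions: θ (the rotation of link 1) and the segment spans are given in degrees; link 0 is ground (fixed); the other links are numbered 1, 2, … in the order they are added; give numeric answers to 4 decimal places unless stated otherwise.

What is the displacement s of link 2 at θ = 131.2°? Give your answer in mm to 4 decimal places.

segment 1 (0° to 25.9°, cycloidal, h = 10) is passed completely: s = 0.0000 + (10) = 10.0000
θ = 131.2° falls in segment 2 (25.9° to 189.6°, cycloidal, h = 23): β = 131.2 − 25.9 = 105.3°, B = 163.7°; Δs = 23·(0.6432 − sin(2π·0.6432)/(2π)) = 17.6623; s = 10.0000 + 17.6623 = 27.6623

27.6623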